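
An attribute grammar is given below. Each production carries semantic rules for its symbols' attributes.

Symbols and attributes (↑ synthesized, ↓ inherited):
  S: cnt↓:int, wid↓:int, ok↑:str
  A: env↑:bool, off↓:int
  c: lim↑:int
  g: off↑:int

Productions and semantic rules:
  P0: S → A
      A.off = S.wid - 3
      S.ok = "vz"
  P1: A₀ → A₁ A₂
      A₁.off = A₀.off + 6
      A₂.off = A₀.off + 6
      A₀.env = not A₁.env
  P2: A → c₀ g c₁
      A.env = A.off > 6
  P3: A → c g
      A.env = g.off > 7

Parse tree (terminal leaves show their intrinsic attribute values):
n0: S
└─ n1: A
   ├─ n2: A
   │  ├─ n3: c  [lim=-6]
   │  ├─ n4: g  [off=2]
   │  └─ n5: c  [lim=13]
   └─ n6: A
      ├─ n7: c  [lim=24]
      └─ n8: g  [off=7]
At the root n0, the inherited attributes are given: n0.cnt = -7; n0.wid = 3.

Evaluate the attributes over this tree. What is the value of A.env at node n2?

false

1. n0.cnt = -7  [given at root]
2. n0.wid = 3  [given at root]
3. n1.off = 0  [S.wid - 3]
4. n2.off = 6  [A₀.off + 6]
5. n3.lim = -6  [terminal]
6. n4.off = 2  [terminal]
7. n5.lim = 13  [terminal]
8. n2.env = false  [A.off > 6]
9. n6.off = 6  [A₀.off + 6]
10. n7.lim = 24  [terminal]
11. n8.off = 7  [terminal]
12. n6.env = false  [g.off > 7]
13. n1.env = true  [not A₁.env]
14. n0.ok = "vz"  ["vz"]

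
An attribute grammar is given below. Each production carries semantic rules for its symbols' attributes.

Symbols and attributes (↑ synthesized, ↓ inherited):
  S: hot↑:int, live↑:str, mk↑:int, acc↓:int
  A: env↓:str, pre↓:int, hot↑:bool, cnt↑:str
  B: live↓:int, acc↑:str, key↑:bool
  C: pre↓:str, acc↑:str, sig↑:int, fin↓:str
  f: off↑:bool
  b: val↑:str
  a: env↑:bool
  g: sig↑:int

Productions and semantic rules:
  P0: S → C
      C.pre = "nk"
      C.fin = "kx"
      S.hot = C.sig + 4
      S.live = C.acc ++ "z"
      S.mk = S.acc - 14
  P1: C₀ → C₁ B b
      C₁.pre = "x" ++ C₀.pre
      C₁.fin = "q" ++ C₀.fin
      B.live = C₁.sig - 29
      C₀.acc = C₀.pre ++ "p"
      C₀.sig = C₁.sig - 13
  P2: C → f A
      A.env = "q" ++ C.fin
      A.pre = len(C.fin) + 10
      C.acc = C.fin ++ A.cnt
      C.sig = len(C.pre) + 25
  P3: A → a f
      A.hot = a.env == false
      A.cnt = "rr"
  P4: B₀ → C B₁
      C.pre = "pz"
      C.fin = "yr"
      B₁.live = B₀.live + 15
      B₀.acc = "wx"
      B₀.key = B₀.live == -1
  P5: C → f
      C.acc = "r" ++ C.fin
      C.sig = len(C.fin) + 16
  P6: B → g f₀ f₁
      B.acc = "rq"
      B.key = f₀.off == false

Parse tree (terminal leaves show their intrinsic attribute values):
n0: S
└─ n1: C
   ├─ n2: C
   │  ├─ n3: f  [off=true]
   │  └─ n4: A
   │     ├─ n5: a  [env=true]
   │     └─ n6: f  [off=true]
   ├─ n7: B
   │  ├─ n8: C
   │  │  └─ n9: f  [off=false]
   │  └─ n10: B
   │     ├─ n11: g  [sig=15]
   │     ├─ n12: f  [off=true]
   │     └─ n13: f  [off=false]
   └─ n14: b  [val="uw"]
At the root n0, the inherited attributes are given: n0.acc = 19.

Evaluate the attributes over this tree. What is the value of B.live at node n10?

14

1. n0.acc = 19  [given at root]
2. n1.pre = "nk"  ["nk"]
3. n1.fin = "kx"  ["kx"]
4. n2.pre = "xnk"  ["x" ++ C₀.pre]
5. n2.fin = "qkx"  ["q" ++ C₀.fin]
6. n3.off = true  [terminal]
7. n4.env = "qqkx"  ["q" ++ C.fin]
8. n4.pre = 13  [len(C.fin) + 10]
9. n5.env = true  [terminal]
10. n6.off = true  [terminal]
11. n4.hot = false  [a.env == false]
12. n4.cnt = "rr"  ["rr"]
13. n2.acc = "qkxrr"  [C.fin ++ A.cnt]
14. n2.sig = 28  [len(C.pre) + 25]
15. n7.live = -1  [C₁.sig - 29]
16. n8.pre = "pz"  ["pz"]
17. n8.fin = "yr"  ["yr"]
18. n9.off = false  [terminal]
19. n8.acc = "ryr"  ["r" ++ C.fin]
20. n8.sig = 18  [len(C.fin) + 16]
21. n10.live = 14  [B₀.live + 15]
22. n11.sig = 15  [terminal]
23. n12.off = true  [terminal]
24. n13.off = false  [terminal]
25. n10.acc = "rq"  ["rq"]
26. n10.key = false  [f₀.off == false]
27. n7.acc = "wx"  ["wx"]
28. n7.key = true  [B₀.live == -1]
29. n14.val = "uw"  [terminal]
30. n1.acc = "nkp"  [C₀.pre ++ "p"]
31. n1.sig = 15  [C₁.sig - 13]
32. n0.hot = 19  [C.sig + 4]
33. n0.live = "nkpz"  [C.acc ++ "z"]
34. n0.mk = 5  [S.acc - 14]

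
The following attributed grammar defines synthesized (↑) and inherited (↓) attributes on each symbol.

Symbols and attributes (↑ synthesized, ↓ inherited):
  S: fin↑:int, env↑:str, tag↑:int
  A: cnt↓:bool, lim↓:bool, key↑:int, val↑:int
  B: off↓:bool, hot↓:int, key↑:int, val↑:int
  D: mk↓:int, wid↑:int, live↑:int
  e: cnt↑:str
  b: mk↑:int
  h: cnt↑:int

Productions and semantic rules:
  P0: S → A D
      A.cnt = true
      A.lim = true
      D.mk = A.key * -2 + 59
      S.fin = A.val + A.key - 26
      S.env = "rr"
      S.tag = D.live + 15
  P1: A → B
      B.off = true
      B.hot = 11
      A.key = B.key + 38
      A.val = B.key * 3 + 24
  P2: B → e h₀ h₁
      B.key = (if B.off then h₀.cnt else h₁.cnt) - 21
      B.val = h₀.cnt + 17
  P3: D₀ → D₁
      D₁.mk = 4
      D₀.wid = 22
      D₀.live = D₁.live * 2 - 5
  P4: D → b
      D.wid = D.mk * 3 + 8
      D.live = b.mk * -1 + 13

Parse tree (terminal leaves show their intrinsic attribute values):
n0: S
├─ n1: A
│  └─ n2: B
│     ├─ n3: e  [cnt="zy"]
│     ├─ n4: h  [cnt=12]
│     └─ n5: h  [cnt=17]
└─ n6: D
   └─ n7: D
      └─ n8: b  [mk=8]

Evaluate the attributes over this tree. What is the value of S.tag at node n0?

1. n1.cnt = true  [true]
2. n1.lim = true  [true]
3. n2.off = true  [true]
4. n2.hot = 11  [11]
5. n3.cnt = "zy"  [terminal]
6. n4.cnt = 12  [terminal]
7. n5.cnt = 17  [terminal]
8. n2.key = -9  [(if B.off then h₀.cnt else h₁.cnt) - 21]
9. n2.val = 29  [h₀.cnt + 17]
10. n1.key = 29  [B.key + 38]
11. n1.val = -3  [B.key * 3 + 24]
12. n6.mk = 1  [A.key * -2 + 59]
13. n7.mk = 4  [4]
14. n8.mk = 8  [terminal]
15. n7.wid = 20  [D.mk * 3 + 8]
16. n7.live = 5  [b.mk * -1 + 13]
17. n6.wid = 22  [22]
18. n6.live = 5  [D₁.live * 2 - 5]
19. n0.fin = 0  [A.val + A.key - 26]
20. n0.env = "rr"  ["rr"]
21. n0.tag = 20  [D.live + 15]

20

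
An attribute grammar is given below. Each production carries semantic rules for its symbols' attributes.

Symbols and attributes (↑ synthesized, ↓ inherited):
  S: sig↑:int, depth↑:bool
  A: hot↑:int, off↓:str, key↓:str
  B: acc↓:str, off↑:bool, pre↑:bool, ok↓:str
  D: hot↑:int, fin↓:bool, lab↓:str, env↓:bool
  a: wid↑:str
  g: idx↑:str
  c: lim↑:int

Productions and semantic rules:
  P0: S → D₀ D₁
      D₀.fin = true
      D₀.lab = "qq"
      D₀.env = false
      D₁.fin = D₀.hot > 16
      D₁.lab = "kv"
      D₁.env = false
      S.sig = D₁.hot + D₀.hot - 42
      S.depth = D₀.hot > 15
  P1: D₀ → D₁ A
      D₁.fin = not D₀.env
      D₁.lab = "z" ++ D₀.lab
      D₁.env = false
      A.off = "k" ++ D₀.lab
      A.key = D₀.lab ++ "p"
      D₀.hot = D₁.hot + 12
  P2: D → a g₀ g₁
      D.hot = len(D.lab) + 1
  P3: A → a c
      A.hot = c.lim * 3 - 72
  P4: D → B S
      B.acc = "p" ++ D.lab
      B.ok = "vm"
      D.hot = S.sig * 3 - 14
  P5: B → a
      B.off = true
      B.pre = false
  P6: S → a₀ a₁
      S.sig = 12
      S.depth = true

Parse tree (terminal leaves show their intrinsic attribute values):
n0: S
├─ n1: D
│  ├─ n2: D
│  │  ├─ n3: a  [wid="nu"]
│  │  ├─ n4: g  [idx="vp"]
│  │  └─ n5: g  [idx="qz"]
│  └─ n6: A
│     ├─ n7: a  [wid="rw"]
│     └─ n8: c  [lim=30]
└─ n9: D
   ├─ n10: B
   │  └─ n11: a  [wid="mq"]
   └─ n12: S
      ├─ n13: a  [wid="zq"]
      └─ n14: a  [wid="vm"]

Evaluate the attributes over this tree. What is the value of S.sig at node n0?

1. n1.fin = true  [true]
2. n1.lab = "qq"  ["qq"]
3. n1.env = false  [false]
4. n2.fin = true  [not D₀.env]
5. n2.lab = "zqq"  ["z" ++ D₀.lab]
6. n2.env = false  [false]
7. n3.wid = "nu"  [terminal]
8. n4.idx = "vp"  [terminal]
9. n5.idx = "qz"  [terminal]
10. n2.hot = 4  [len(D.lab) + 1]
11. n6.off = "kqq"  ["k" ++ D₀.lab]
12. n6.key = "qqp"  [D₀.lab ++ "p"]
13. n7.wid = "rw"  [terminal]
14. n8.lim = 30  [terminal]
15. n6.hot = 18  [c.lim * 3 - 72]
16. n1.hot = 16  [D₁.hot + 12]
17. n9.fin = false  [D₀.hot > 16]
18. n9.lab = "kv"  ["kv"]
19. n9.env = false  [false]
20. n10.acc = "pkv"  ["p" ++ D.lab]
21. n10.ok = "vm"  ["vm"]
22. n11.wid = "mq"  [terminal]
23. n10.off = true  [true]
24. n10.pre = false  [false]
25. n13.wid = "zq"  [terminal]
26. n14.wid = "vm"  [terminal]
27. n12.sig = 12  [12]
28. n12.depth = true  [true]
29. n9.hot = 22  [S.sig * 3 - 14]
30. n0.sig = -4  [D₁.hot + D₀.hot - 42]
31. n0.depth = true  [D₀.hot > 15]

-4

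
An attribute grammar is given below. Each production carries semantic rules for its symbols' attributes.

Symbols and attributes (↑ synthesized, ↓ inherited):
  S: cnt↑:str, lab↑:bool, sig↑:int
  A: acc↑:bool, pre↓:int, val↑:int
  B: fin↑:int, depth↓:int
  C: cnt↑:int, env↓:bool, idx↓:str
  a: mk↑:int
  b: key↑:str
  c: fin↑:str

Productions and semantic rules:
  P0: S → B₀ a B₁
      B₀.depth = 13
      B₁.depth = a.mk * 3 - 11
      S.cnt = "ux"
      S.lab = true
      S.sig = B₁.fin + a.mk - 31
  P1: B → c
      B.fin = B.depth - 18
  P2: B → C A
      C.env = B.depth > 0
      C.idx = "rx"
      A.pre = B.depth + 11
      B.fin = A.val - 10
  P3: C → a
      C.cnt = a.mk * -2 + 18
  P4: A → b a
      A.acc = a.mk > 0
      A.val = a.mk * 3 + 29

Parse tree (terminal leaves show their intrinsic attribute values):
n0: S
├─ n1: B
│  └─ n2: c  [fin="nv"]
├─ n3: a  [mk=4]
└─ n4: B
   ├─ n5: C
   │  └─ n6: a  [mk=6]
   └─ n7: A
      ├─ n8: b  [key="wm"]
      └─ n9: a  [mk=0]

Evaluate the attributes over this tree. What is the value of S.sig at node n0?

1. n1.depth = 13  [13]
2. n2.fin = "nv"  [terminal]
3. n1.fin = -5  [B.depth - 18]
4. n3.mk = 4  [terminal]
5. n4.depth = 1  [a.mk * 3 - 11]
6. n5.env = true  [B.depth > 0]
7. n5.idx = "rx"  ["rx"]
8. n6.mk = 6  [terminal]
9. n5.cnt = 6  [a.mk * -2 + 18]
10. n7.pre = 12  [B.depth + 11]
11. n8.key = "wm"  [terminal]
12. n9.mk = 0  [terminal]
13. n7.acc = false  [a.mk > 0]
14. n7.val = 29  [a.mk * 3 + 29]
15. n4.fin = 19  [A.val - 10]
16. n0.cnt = "ux"  ["ux"]
17. n0.lab = true  [true]
18. n0.sig = -8  [B₁.fin + a.mk - 31]

-8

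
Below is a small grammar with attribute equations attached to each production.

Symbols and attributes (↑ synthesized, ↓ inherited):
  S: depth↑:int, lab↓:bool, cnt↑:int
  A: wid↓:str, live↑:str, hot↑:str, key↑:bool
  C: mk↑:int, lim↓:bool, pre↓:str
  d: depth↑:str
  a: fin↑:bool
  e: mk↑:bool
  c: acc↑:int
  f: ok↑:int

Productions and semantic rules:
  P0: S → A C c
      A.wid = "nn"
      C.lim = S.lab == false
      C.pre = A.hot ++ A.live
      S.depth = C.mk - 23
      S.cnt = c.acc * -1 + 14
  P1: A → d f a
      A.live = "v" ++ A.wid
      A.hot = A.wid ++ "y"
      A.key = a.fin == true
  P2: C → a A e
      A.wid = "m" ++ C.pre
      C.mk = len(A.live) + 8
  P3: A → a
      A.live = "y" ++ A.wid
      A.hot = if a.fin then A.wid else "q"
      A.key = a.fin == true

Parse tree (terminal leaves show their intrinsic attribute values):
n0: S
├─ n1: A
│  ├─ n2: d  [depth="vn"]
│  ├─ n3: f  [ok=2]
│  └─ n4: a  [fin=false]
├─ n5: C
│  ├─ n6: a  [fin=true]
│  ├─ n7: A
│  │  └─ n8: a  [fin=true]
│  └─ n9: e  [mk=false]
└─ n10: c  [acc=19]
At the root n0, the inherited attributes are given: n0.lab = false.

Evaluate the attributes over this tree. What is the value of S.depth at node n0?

1. n0.lab = false  [given at root]
2. n1.wid = "nn"  ["nn"]
3. n2.depth = "vn"  [terminal]
4. n3.ok = 2  [terminal]
5. n4.fin = false  [terminal]
6. n1.live = "vnn"  ["v" ++ A.wid]
7. n1.hot = "nny"  [A.wid ++ "y"]
8. n1.key = false  [a.fin == true]
9. n5.lim = true  [S.lab == false]
10. n5.pre = "nnyvnn"  [A.hot ++ A.live]
11. n6.fin = true  [terminal]
12. n7.wid = "mnnyvnn"  ["m" ++ C.pre]
13. n8.fin = true  [terminal]
14. n7.live = "ymnnyvnn"  ["y" ++ A.wid]
15. n7.hot = "mnnyvnn"  [if a.fin then A.wid else "q"]
16. n7.key = true  [a.fin == true]
17. n9.mk = false  [terminal]
18. n5.mk = 16  [len(A.live) + 8]
19. n10.acc = 19  [terminal]
20. n0.depth = -7  [C.mk - 23]
21. n0.cnt = -5  [c.acc * -1 + 14]

-7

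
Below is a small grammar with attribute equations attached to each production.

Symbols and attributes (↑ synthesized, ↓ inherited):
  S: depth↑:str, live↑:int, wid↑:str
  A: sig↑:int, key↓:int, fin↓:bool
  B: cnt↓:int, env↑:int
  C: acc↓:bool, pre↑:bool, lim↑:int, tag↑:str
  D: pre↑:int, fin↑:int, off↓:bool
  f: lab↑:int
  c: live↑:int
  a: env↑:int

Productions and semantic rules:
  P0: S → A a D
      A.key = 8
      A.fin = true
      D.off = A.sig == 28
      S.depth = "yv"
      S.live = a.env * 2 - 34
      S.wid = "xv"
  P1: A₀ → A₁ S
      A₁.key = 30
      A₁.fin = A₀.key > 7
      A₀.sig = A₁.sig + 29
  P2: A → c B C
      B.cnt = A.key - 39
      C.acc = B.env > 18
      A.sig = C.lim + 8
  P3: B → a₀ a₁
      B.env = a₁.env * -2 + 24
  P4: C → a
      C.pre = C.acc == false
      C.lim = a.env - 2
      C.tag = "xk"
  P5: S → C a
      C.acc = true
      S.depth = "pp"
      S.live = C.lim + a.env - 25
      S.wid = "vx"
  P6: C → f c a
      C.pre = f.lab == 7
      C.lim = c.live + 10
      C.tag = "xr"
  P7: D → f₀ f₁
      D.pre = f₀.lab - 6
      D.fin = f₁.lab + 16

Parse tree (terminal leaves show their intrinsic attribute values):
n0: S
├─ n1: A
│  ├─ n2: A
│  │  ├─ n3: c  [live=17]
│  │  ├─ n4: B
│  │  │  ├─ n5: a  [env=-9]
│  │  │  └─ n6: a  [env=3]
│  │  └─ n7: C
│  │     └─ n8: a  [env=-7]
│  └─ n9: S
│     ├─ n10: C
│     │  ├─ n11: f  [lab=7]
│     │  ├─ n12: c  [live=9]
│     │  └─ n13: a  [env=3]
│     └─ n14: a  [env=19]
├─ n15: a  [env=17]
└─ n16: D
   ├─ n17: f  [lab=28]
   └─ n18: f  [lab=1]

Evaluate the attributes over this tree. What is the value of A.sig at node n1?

1. n1.key = 8  [8]
2. n1.fin = true  [true]
3. n2.key = 30  [30]
4. n2.fin = true  [A₀.key > 7]
5. n3.live = 17  [terminal]
6. n4.cnt = -9  [A.key - 39]
7. n5.env = -9  [terminal]
8. n6.env = 3  [terminal]
9. n4.env = 18  [a₁.env * -2 + 24]
10. n7.acc = false  [B.env > 18]
11. n8.env = -7  [terminal]
12. n7.pre = true  [C.acc == false]
13. n7.lim = -9  [a.env - 2]
14. n7.tag = "xk"  ["xk"]
15. n2.sig = -1  [C.lim + 8]
16. n10.acc = true  [true]
17. n11.lab = 7  [terminal]
18. n12.live = 9  [terminal]
19. n13.env = 3  [terminal]
20. n10.pre = true  [f.lab == 7]
21. n10.lim = 19  [c.live + 10]
22. n10.tag = "xr"  ["xr"]
23. n14.env = 19  [terminal]
24. n9.depth = "pp"  ["pp"]
25. n9.live = 13  [C.lim + a.env - 25]
26. n9.wid = "vx"  ["vx"]
27. n1.sig = 28  [A₁.sig + 29]
28. n15.env = 17  [terminal]
29. n16.off = true  [A.sig == 28]
30. n17.lab = 28  [terminal]
31. n18.lab = 1  [terminal]
32. n16.pre = 22  [f₀.lab - 6]
33. n16.fin = 17  [f₁.lab + 16]
34. n0.depth = "yv"  ["yv"]
35. n0.live = 0  [a.env * 2 - 34]
36. n0.wid = "xv"  ["xv"]

28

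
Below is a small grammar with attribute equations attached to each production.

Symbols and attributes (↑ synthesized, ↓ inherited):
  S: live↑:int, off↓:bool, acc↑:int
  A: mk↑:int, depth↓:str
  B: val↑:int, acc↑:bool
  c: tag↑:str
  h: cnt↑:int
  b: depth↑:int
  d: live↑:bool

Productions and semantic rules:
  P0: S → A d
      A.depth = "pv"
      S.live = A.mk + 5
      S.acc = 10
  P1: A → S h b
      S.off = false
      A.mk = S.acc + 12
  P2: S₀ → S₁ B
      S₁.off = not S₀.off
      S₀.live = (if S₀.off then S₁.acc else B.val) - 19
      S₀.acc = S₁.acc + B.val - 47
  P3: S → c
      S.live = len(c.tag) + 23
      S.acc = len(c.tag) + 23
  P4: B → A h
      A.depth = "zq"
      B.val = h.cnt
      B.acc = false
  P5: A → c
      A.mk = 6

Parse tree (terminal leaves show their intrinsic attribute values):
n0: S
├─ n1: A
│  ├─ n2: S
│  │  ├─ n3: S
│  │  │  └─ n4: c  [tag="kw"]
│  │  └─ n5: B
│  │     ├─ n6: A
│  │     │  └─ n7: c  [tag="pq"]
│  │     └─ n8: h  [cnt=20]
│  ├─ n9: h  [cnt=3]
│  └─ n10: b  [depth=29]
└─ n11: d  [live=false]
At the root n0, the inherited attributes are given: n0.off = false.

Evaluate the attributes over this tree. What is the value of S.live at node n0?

1. n0.off = false  [given at root]
2. n1.depth = "pv"  ["pv"]
3. n2.off = false  [false]
4. n3.off = true  [not S₀.off]
5. n4.tag = "kw"  [terminal]
6. n3.live = 25  [len(c.tag) + 23]
7. n3.acc = 25  [len(c.tag) + 23]
8. n6.depth = "zq"  ["zq"]
9. n7.tag = "pq"  [terminal]
10. n6.mk = 6  [6]
11. n8.cnt = 20  [terminal]
12. n5.val = 20  [h.cnt]
13. n5.acc = false  [false]
14. n2.live = 1  [(if S₀.off then S₁.acc else B.val) - 19]
15. n2.acc = -2  [S₁.acc + B.val - 47]
16. n9.cnt = 3  [terminal]
17. n10.depth = 29  [terminal]
18. n1.mk = 10  [S.acc + 12]
19. n11.live = false  [terminal]
20. n0.live = 15  [A.mk + 5]
21. n0.acc = 10  [10]

15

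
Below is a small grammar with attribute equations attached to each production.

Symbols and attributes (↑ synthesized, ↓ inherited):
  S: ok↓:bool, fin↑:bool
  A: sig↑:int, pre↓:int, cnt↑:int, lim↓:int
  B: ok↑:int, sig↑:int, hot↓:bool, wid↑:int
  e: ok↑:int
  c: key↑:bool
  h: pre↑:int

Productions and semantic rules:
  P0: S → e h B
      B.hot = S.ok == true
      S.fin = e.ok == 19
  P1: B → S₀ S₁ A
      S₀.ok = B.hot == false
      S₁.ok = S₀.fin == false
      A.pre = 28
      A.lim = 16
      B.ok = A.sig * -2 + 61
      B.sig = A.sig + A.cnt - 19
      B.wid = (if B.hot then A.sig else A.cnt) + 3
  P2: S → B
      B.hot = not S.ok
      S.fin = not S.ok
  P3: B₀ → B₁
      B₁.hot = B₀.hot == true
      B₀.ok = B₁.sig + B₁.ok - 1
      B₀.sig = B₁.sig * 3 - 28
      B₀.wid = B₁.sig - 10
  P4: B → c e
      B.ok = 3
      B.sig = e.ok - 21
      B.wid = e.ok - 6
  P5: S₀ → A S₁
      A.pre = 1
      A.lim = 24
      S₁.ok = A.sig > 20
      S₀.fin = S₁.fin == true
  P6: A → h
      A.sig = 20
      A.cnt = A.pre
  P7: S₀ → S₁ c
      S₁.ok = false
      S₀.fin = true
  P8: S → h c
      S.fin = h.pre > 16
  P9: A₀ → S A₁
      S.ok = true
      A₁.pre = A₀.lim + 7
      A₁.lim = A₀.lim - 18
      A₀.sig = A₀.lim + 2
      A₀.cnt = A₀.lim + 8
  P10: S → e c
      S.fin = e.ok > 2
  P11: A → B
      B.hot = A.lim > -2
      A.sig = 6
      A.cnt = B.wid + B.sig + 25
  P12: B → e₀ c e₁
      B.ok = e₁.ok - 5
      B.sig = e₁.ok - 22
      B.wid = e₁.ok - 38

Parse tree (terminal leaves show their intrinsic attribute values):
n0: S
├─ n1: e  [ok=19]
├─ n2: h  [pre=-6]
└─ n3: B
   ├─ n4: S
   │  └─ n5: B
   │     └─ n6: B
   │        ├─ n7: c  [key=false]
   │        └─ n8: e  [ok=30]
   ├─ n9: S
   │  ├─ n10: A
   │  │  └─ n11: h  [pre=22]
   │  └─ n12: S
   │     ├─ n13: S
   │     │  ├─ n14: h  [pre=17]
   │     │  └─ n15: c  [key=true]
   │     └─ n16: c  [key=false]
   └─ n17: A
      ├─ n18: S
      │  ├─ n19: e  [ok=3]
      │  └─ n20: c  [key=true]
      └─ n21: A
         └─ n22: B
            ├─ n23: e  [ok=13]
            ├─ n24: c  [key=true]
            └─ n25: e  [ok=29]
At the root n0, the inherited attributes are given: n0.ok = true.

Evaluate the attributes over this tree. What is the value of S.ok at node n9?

false

1. n0.ok = true  [given at root]
2. n1.ok = 19  [terminal]
3. n2.pre = -6  [terminal]
4. n3.hot = true  [S.ok == true]
5. n4.ok = false  [B.hot == false]
6. n5.hot = true  [not S.ok]
7. n6.hot = true  [B₀.hot == true]
8. n7.key = false  [terminal]
9. n8.ok = 30  [terminal]
10. n6.ok = 3  [3]
11. n6.sig = 9  [e.ok - 21]
12. n6.wid = 24  [e.ok - 6]
13. n5.ok = 11  [B₁.sig + B₁.ok - 1]
14. n5.sig = -1  [B₁.sig * 3 - 28]
15. n5.wid = -1  [B₁.sig - 10]
16. n4.fin = true  [not S.ok]
17. n9.ok = false  [S₀.fin == false]
18. n10.pre = 1  [1]
19. n10.lim = 24  [24]
20. n11.pre = 22  [terminal]
21. n10.sig = 20  [20]
22. n10.cnt = 1  [A.pre]
23. n12.ok = false  [A.sig > 20]
24. n13.ok = false  [false]
25. n14.pre = 17  [terminal]
26. n15.key = true  [terminal]
27. n13.fin = true  [h.pre > 16]
28. n16.key = false  [terminal]
29. n12.fin = true  [true]
30. n9.fin = true  [S₁.fin == true]
31. n17.pre = 28  [28]
32. n17.lim = 16  [16]
33. n18.ok = true  [true]
34. n19.ok = 3  [terminal]
35. n20.key = true  [terminal]
36. n18.fin = true  [e.ok > 2]
37. n21.pre = 23  [A₀.lim + 7]
38. n21.lim = -2  [A₀.lim - 18]
39. n22.hot = false  [A.lim > -2]
40. n23.ok = 13  [terminal]
41. n24.key = true  [terminal]
42. n25.ok = 29  [terminal]
43. n22.ok = 24  [e₁.ok - 5]
44. n22.sig = 7  [e₁.ok - 22]
45. n22.wid = -9  [e₁.ok - 38]
46. n21.sig = 6  [6]
47. n21.cnt = 23  [B.wid + B.sig + 25]
48. n17.sig = 18  [A₀.lim + 2]
49. n17.cnt = 24  [A₀.lim + 8]
50. n3.ok = 25  [A.sig * -2 + 61]
51. n3.sig = 23  [A.sig + A.cnt - 19]
52. n3.wid = 21  [(if B.hot then A.sig else A.cnt) + 3]
53. n0.fin = true  [e.ok == 19]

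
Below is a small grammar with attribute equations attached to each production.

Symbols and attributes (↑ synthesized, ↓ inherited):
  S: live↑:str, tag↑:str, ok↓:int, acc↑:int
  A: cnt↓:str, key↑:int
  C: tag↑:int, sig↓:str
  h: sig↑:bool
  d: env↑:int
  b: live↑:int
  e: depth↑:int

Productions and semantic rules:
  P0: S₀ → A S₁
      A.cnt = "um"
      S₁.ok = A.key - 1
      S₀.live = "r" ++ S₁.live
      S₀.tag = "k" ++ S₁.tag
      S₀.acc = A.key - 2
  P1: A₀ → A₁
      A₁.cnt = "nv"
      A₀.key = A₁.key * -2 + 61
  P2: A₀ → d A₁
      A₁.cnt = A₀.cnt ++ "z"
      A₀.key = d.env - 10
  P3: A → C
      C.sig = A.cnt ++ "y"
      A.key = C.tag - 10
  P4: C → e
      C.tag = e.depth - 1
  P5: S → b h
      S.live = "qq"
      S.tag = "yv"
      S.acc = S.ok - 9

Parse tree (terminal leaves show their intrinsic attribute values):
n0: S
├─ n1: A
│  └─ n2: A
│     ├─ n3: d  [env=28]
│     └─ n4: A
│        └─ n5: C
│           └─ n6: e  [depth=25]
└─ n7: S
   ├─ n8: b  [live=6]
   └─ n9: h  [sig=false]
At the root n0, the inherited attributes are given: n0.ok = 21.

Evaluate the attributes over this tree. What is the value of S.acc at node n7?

15

1. n0.ok = 21  [given at root]
2. n1.cnt = "um"  ["um"]
3. n2.cnt = "nv"  ["nv"]
4. n3.env = 28  [terminal]
5. n4.cnt = "nvz"  [A₀.cnt ++ "z"]
6. n5.sig = "nvzy"  [A.cnt ++ "y"]
7. n6.depth = 25  [terminal]
8. n5.tag = 24  [e.depth - 1]
9. n4.key = 14  [C.tag - 10]
10. n2.key = 18  [d.env - 10]
11. n1.key = 25  [A₁.key * -2 + 61]
12. n7.ok = 24  [A.key - 1]
13. n8.live = 6  [terminal]
14. n9.sig = false  [terminal]
15. n7.live = "qq"  ["qq"]
16. n7.tag = "yv"  ["yv"]
17. n7.acc = 15  [S.ok - 9]
18. n0.live = "rqq"  ["r" ++ S₁.live]
19. n0.tag = "kyv"  ["k" ++ S₁.tag]
20. n0.acc = 23  [A.key - 2]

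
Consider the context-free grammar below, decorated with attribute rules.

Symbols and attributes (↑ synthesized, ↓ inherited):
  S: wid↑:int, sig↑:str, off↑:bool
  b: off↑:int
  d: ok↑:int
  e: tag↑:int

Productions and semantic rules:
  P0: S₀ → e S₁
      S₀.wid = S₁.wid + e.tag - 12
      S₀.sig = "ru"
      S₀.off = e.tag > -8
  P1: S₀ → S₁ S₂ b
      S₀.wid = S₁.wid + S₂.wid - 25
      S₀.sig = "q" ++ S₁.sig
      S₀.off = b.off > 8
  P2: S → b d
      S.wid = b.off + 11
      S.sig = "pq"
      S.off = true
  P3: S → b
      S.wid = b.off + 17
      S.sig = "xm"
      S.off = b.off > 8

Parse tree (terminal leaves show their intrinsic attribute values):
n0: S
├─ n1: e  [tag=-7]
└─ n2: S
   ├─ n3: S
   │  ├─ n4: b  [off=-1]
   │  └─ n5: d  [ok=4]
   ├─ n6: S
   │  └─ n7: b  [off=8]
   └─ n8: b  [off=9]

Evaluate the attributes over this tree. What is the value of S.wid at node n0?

1. n1.tag = -7  [terminal]
2. n4.off = -1  [terminal]
3. n5.ok = 4  [terminal]
4. n3.wid = 10  [b.off + 11]
5. n3.sig = "pq"  ["pq"]
6. n3.off = true  [true]
7. n7.off = 8  [terminal]
8. n6.wid = 25  [b.off + 17]
9. n6.sig = "xm"  ["xm"]
10. n6.off = false  [b.off > 8]
11. n8.off = 9  [terminal]
12. n2.wid = 10  [S₁.wid + S₂.wid - 25]
13. n2.sig = "qpq"  ["q" ++ S₁.sig]
14. n2.off = true  [b.off > 8]
15. n0.wid = -9  [S₁.wid + e.tag - 12]
16. n0.sig = "ru"  ["ru"]
17. n0.off = true  [e.tag > -8]

-9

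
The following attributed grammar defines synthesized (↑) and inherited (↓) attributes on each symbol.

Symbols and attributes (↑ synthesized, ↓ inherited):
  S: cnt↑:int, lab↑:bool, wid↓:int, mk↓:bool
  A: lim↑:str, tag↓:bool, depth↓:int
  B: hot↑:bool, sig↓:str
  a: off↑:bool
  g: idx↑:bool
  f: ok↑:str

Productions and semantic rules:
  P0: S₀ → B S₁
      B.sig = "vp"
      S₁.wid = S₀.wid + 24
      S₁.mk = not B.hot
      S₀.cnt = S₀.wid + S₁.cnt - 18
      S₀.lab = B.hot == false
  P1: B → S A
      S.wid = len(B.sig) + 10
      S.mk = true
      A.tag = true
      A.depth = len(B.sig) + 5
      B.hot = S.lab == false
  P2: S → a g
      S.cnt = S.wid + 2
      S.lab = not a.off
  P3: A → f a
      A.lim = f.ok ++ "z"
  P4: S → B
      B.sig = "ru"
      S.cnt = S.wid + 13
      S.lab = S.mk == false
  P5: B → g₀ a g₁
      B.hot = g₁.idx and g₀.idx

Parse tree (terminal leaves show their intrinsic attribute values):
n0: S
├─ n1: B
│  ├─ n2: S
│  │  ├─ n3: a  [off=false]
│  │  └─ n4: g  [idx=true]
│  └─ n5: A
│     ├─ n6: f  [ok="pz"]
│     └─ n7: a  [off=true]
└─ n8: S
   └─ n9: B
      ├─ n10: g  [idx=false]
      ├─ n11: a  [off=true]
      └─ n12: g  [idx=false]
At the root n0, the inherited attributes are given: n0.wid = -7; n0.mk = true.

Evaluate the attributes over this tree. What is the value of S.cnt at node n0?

5

1. n0.wid = -7  [given at root]
2. n0.mk = true  [given at root]
3. n1.sig = "vp"  ["vp"]
4. n2.wid = 12  [len(B.sig) + 10]
5. n2.mk = true  [true]
6. n3.off = false  [terminal]
7. n4.idx = true  [terminal]
8. n2.cnt = 14  [S.wid + 2]
9. n2.lab = true  [not a.off]
10. n5.tag = true  [true]
11. n5.depth = 7  [len(B.sig) + 5]
12. n6.ok = "pz"  [terminal]
13. n7.off = true  [terminal]
14. n5.lim = "pzz"  [f.ok ++ "z"]
15. n1.hot = false  [S.lab == false]
16. n8.wid = 17  [S₀.wid + 24]
17. n8.mk = true  [not B.hot]
18. n9.sig = "ru"  ["ru"]
19. n10.idx = false  [terminal]
20. n11.off = true  [terminal]
21. n12.idx = false  [terminal]
22. n9.hot = false  [g₁.idx and g₀.idx]
23. n8.cnt = 30  [S.wid + 13]
24. n8.lab = false  [S.mk == false]
25. n0.cnt = 5  [S₀.wid + S₁.cnt - 18]
26. n0.lab = true  [B.hot == false]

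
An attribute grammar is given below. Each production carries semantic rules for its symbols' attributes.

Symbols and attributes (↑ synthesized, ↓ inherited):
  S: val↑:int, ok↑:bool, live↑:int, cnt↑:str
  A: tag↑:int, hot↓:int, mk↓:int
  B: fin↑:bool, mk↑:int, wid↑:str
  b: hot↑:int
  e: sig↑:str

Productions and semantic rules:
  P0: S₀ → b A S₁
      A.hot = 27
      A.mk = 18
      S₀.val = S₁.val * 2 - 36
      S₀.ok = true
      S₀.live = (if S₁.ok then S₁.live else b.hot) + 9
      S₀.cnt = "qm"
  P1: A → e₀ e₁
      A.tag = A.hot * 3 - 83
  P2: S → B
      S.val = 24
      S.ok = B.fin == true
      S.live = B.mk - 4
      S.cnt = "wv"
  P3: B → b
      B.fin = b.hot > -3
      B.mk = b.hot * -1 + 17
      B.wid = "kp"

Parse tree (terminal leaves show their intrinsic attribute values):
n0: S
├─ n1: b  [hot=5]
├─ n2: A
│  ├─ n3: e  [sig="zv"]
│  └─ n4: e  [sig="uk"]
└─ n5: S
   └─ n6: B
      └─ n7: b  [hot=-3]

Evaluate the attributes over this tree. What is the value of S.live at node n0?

1. n1.hot = 5  [terminal]
2. n2.hot = 27  [27]
3. n2.mk = 18  [18]
4. n3.sig = "zv"  [terminal]
5. n4.sig = "uk"  [terminal]
6. n2.tag = -2  [A.hot * 3 - 83]
7. n7.hot = -3  [terminal]
8. n6.fin = false  [b.hot > -3]
9. n6.mk = 20  [b.hot * -1 + 17]
10. n6.wid = "kp"  ["kp"]
11. n5.val = 24  [24]
12. n5.ok = false  [B.fin == true]
13. n5.live = 16  [B.mk - 4]
14. n5.cnt = "wv"  ["wv"]
15. n0.val = 12  [S₁.val * 2 - 36]
16. n0.ok = true  [true]
17. n0.live = 14  [(if S₁.ok then S₁.live else b.hot) + 9]
18. n0.cnt = "qm"  ["qm"]

14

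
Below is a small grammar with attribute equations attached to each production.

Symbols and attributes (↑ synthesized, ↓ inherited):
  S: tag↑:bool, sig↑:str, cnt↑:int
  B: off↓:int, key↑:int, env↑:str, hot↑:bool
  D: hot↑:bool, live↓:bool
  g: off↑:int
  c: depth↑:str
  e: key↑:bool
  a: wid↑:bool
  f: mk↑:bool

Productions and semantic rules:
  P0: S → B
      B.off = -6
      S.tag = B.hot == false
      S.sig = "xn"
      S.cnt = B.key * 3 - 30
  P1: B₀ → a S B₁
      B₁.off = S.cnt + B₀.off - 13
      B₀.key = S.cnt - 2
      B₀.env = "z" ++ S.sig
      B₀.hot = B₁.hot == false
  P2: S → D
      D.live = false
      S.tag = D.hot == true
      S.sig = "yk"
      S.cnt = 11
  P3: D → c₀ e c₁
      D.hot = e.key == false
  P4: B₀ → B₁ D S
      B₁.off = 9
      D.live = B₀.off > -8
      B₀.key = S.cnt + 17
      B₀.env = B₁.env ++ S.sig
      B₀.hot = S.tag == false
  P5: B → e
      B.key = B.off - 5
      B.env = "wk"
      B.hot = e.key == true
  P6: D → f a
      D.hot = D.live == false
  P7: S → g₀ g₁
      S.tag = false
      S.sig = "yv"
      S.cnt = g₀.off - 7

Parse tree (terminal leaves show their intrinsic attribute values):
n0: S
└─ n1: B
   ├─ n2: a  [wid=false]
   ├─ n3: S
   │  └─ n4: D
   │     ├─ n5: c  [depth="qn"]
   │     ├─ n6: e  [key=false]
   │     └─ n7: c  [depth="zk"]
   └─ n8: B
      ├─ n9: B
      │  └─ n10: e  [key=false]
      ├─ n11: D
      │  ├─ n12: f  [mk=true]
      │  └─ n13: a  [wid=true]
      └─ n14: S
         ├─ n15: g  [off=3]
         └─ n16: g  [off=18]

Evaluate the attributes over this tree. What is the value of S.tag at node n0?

1. n1.off = -6  [-6]
2. n2.wid = false  [terminal]
3. n4.live = false  [false]
4. n5.depth = "qn"  [terminal]
5. n6.key = false  [terminal]
6. n7.depth = "zk"  [terminal]
7. n4.hot = true  [e.key == false]
8. n3.tag = true  [D.hot == true]
9. n3.sig = "yk"  ["yk"]
10. n3.cnt = 11  [11]
11. n8.off = -8  [S.cnt + B₀.off - 13]
12. n9.off = 9  [9]
13. n10.key = false  [terminal]
14. n9.key = 4  [B.off - 5]
15. n9.env = "wk"  ["wk"]
16. n9.hot = false  [e.key == true]
17. n11.live = false  [B₀.off > -8]
18. n12.mk = true  [terminal]
19. n13.wid = true  [terminal]
20. n11.hot = true  [D.live == false]
21. n15.off = 3  [terminal]
22. n16.off = 18  [terminal]
23. n14.tag = false  [false]
24. n14.sig = "yv"  ["yv"]
25. n14.cnt = -4  [g₀.off - 7]
26. n8.key = 13  [S.cnt + 17]
27. n8.env = "wkyv"  [B₁.env ++ S.sig]
28. n8.hot = true  [S.tag == false]
29. n1.key = 9  [S.cnt - 2]
30. n1.env = "zyk"  ["z" ++ S.sig]
31. n1.hot = false  [B₁.hot == false]
32. n0.tag = true  [B.hot == false]
33. n0.sig = "xn"  ["xn"]
34. n0.cnt = -3  [B.key * 3 - 30]

true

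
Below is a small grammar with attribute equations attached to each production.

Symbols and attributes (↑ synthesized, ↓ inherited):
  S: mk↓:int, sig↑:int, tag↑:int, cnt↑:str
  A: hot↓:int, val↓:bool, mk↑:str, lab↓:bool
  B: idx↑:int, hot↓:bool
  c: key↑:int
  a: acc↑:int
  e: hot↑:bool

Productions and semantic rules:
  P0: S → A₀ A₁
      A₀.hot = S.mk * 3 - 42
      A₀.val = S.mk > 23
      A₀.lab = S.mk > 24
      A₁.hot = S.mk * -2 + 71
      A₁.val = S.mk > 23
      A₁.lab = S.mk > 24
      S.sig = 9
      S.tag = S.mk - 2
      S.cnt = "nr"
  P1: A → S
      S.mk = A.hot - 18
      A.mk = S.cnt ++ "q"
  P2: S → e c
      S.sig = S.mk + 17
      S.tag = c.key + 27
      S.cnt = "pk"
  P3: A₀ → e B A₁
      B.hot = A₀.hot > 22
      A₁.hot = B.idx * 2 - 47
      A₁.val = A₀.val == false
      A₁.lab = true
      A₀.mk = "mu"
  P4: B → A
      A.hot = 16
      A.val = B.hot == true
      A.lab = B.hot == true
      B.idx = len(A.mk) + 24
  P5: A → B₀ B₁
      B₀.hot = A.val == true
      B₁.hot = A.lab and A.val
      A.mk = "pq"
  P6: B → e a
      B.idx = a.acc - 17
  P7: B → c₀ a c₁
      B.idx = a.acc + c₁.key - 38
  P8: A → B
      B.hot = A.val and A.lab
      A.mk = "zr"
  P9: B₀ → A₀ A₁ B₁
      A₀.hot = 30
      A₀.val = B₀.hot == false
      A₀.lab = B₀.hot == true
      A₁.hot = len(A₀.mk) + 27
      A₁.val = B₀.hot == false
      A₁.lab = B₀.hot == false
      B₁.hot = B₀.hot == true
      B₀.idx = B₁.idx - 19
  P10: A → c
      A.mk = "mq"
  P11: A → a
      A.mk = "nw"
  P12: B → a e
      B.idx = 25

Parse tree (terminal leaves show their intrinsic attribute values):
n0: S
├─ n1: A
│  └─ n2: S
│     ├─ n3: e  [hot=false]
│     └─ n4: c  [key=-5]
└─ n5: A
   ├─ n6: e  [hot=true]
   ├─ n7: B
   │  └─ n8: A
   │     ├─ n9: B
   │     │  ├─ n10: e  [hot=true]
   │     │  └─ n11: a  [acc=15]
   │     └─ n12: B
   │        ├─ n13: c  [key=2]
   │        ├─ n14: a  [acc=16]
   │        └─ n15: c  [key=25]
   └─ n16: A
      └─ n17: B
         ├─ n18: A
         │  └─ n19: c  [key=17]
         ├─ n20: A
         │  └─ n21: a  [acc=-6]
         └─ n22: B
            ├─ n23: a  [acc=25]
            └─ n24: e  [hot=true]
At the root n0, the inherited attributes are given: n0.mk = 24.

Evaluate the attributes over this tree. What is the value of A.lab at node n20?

true

1. n0.mk = 24  [given at root]
2. n1.hot = 30  [S.mk * 3 - 42]
3. n1.val = true  [S.mk > 23]
4. n1.lab = false  [S.mk > 24]
5. n2.mk = 12  [A.hot - 18]
6. n3.hot = false  [terminal]
7. n4.key = -5  [terminal]
8. n2.sig = 29  [S.mk + 17]
9. n2.tag = 22  [c.key + 27]
10. n2.cnt = "pk"  ["pk"]
11. n1.mk = "pkq"  [S.cnt ++ "q"]
12. n5.hot = 23  [S.mk * -2 + 71]
13. n5.val = true  [S.mk > 23]
14. n5.lab = false  [S.mk > 24]
15. n6.hot = true  [terminal]
16. n7.hot = true  [A₀.hot > 22]
17. n8.hot = 16  [16]
18. n8.val = true  [B.hot == true]
19. n8.lab = true  [B.hot == true]
20. n9.hot = true  [A.val == true]
21. n10.hot = true  [terminal]
22. n11.acc = 15  [terminal]
23. n9.idx = -2  [a.acc - 17]
24. n12.hot = true  [A.lab and A.val]
25. n13.key = 2  [terminal]
26. n14.acc = 16  [terminal]
27. n15.key = 25  [terminal]
28. n12.idx = 3  [a.acc + c₁.key - 38]
29. n8.mk = "pq"  ["pq"]
30. n7.idx = 26  [len(A.mk) + 24]
31. n16.hot = 5  [B.idx * 2 - 47]
32. n16.val = false  [A₀.val == false]
33. n16.lab = true  [true]
34. n17.hot = false  [A.val and A.lab]
35. n18.hot = 30  [30]
36. n18.val = true  [B₀.hot == false]
37. n18.lab = false  [B₀.hot == true]
38. n19.key = 17  [terminal]
39. n18.mk = "mq"  ["mq"]
40. n20.hot = 29  [len(A₀.mk) + 27]
41. n20.val = true  [B₀.hot == false]
42. n20.lab = true  [B₀.hot == false]
43. n21.acc = -6  [terminal]
44. n20.mk = "nw"  ["nw"]
45. n22.hot = false  [B₀.hot == true]
46. n23.acc = 25  [terminal]
47. n24.hot = true  [terminal]
48. n22.idx = 25  [25]
49. n17.idx = 6  [B₁.idx - 19]
50. n16.mk = "zr"  ["zr"]
51. n5.mk = "mu"  ["mu"]
52. n0.sig = 9  [9]
53. n0.tag = 22  [S.mk - 2]
54. n0.cnt = "nr"  ["nr"]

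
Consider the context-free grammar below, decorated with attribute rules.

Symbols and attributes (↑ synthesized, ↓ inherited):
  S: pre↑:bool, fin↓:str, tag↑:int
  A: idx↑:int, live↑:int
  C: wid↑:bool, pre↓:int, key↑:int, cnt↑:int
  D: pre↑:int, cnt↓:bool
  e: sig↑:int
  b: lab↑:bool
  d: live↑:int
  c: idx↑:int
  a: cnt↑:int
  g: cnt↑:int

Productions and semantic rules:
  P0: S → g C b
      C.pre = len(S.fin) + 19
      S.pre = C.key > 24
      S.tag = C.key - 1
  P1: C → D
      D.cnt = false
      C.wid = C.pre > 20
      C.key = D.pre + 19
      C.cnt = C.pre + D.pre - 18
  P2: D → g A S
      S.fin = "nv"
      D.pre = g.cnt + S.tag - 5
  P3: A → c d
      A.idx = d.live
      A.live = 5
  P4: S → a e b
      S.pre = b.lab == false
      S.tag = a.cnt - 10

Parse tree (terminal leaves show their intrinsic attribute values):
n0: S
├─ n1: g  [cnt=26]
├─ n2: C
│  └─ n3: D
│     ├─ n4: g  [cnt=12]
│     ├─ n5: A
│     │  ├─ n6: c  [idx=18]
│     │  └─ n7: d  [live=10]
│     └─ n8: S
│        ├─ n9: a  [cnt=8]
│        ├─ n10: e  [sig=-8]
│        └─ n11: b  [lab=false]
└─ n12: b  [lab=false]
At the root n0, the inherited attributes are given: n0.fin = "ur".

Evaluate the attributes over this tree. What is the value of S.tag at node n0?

23

1. n0.fin = "ur"  [given at root]
2. n1.cnt = 26  [terminal]
3. n2.pre = 21  [len(S.fin) + 19]
4. n3.cnt = false  [false]
5. n4.cnt = 12  [terminal]
6. n6.idx = 18  [terminal]
7. n7.live = 10  [terminal]
8. n5.idx = 10  [d.live]
9. n5.live = 5  [5]
10. n8.fin = "nv"  ["nv"]
11. n9.cnt = 8  [terminal]
12. n10.sig = -8  [terminal]
13. n11.lab = false  [terminal]
14. n8.pre = true  [b.lab == false]
15. n8.tag = -2  [a.cnt - 10]
16. n3.pre = 5  [g.cnt + S.tag - 5]
17. n2.wid = true  [C.pre > 20]
18. n2.key = 24  [D.pre + 19]
19. n2.cnt = 8  [C.pre + D.pre - 18]
20. n12.lab = false  [terminal]
21. n0.pre = false  [C.key > 24]
22. n0.tag = 23  [C.key - 1]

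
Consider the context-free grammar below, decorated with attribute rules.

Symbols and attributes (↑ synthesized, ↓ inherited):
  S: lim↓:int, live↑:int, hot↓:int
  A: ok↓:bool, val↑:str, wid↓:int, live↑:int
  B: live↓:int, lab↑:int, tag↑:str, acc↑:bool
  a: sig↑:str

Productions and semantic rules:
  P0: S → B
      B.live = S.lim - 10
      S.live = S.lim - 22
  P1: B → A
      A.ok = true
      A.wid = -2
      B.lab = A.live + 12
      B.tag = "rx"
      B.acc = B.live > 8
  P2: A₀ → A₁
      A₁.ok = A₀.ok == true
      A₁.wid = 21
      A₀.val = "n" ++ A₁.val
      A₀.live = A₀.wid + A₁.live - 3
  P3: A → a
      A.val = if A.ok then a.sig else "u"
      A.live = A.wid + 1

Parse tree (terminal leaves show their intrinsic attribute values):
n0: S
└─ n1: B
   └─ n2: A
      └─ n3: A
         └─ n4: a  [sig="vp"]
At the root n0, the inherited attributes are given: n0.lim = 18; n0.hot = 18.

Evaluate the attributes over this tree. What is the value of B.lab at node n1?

1. n0.lim = 18  [given at root]
2. n0.hot = 18  [given at root]
3. n1.live = 8  [S.lim - 10]
4. n2.ok = true  [true]
5. n2.wid = -2  [-2]
6. n3.ok = true  [A₀.ok == true]
7. n3.wid = 21  [21]
8. n4.sig = "vp"  [terminal]
9. n3.val = "vp"  [if A.ok then a.sig else "u"]
10. n3.live = 22  [A.wid + 1]
11. n2.val = "nvp"  ["n" ++ A₁.val]
12. n2.live = 17  [A₀.wid + A₁.live - 3]
13. n1.lab = 29  [A.live + 12]
14. n1.tag = "rx"  ["rx"]
15. n1.acc = false  [B.live > 8]
16. n0.live = -4  [S.lim - 22]

29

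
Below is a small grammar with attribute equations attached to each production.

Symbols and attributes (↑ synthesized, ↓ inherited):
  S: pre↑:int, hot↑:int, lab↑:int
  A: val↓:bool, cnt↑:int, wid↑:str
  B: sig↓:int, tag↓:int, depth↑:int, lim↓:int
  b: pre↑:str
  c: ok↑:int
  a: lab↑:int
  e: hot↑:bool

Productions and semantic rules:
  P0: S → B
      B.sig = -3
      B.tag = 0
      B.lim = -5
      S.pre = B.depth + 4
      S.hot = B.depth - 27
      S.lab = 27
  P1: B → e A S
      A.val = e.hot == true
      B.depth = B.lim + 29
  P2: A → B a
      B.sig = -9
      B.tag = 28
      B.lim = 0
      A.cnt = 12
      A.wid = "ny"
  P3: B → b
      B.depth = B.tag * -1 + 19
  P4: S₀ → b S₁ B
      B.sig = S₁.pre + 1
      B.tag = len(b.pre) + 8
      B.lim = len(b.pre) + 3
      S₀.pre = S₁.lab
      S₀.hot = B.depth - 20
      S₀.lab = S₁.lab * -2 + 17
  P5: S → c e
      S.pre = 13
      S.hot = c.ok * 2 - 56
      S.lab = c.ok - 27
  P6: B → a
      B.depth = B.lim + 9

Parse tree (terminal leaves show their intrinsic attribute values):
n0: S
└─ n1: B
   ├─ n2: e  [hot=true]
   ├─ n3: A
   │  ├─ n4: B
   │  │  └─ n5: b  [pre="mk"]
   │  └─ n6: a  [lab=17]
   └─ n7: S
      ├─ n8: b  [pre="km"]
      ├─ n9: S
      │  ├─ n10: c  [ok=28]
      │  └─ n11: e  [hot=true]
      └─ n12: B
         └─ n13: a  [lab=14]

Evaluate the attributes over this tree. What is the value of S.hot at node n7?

-6

1. n1.sig = -3  [-3]
2. n1.tag = 0  [0]
3. n1.lim = -5  [-5]
4. n2.hot = true  [terminal]
5. n3.val = true  [e.hot == true]
6. n4.sig = -9  [-9]
7. n4.tag = 28  [28]
8. n4.lim = 0  [0]
9. n5.pre = "mk"  [terminal]
10. n4.depth = -9  [B.tag * -1 + 19]
11. n6.lab = 17  [terminal]
12. n3.cnt = 12  [12]
13. n3.wid = "ny"  ["ny"]
14. n8.pre = "km"  [terminal]
15. n10.ok = 28  [terminal]
16. n11.hot = true  [terminal]
17. n9.pre = 13  [13]
18. n9.hot = 0  [c.ok * 2 - 56]
19. n9.lab = 1  [c.ok - 27]
20. n12.sig = 14  [S₁.pre + 1]
21. n12.tag = 10  [len(b.pre) + 8]
22. n12.lim = 5  [len(b.pre) + 3]
23. n13.lab = 14  [terminal]
24. n12.depth = 14  [B.lim + 9]
25. n7.pre = 1  [S₁.lab]
26. n7.hot = -6  [B.depth - 20]
27. n7.lab = 15  [S₁.lab * -2 + 17]
28. n1.depth = 24  [B.lim + 29]
29. n0.pre = 28  [B.depth + 4]
30. n0.hot = -3  [B.depth - 27]
31. n0.lab = 27  [27]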